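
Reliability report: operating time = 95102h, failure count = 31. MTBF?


Formula: MTBF = Total operating time / Number of failures
MTBF = 95102 / 31
MTBF = 3067.81 hours

3067.81 hours


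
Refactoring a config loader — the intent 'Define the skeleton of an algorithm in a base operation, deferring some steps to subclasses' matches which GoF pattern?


This matches the Template Method pattern

Template Method


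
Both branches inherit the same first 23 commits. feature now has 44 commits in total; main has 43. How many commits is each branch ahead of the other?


Common ancestor: commit #23
feature commits after divergence: 44 - 23 = 21
main commits after divergence: 43 - 23 = 20
feature is 21 commits ahead of main
main is 20 commits ahead of feature

feature ahead: 21, main ahead: 20


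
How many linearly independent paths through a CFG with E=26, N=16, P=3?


Formula: V(G) = E - N + 2P
V(G) = 26 - 16 + 2*3
V(G) = 10 + 6
V(G) = 16

16


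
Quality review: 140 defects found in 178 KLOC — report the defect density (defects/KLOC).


Defect density = defects / KLOC
Defect density = 140 / 178
Defect density = 0.787 defects/KLOC

0.787 defects/KLOC


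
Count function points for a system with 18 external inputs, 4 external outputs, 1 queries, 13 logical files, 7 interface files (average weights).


UFP = EI*4 + EO*5 + EQ*4 + ILF*10 + EIF*7
UFP = 18*4 + 4*5 + 1*4 + 13*10 + 7*7
UFP = 72 + 20 + 4 + 130 + 49
UFP = 275

275


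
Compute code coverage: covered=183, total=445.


Coverage = covered / total * 100
Coverage = 183 / 445 * 100
Coverage = 41.12%

41.12%


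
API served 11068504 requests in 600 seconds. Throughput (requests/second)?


Formula: throughput = requests / seconds
throughput = 11068504 / 600
throughput = 18447.51 requests/second

18447.51 requests/second


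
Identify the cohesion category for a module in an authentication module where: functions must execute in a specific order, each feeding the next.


Reasoning: Output of one is input to next
Type: Sequential cohesion

Sequential cohesion


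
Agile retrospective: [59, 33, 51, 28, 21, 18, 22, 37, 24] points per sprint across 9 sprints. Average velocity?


Formula: Avg velocity = Total points / Number of sprints
Points: [59, 33, 51, 28, 21, 18, 22, 37, 24]
Sum = 59 + 33 + 51 + 28 + 21 + 18 + 22 + 37 + 24 = 293
Avg velocity = 293 / 9 = 32.56 points/sprint

32.56 points/sprint


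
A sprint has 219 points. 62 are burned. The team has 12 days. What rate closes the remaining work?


Formula: Required rate = Remaining points / Days left
Remaining = 219 - 62 = 157 points
Required rate = 157 / 12 = 13.08 points/day

13.08 points/day


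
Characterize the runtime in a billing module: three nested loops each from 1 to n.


Reasoning: three levels of nesting over n
Complexity: O(n^3)

O(n^3)


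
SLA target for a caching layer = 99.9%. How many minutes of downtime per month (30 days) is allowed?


Formula: allowed downtime = period * (100 - SLA) / 100
Period (month (30 days)) = 43200 minutes
Unavailability fraction = (100 - 99.9) / 100
Allowed downtime = 43200 * (100 - 99.9) / 100
Allowed downtime = 43.2 minutes

43.2 minutes


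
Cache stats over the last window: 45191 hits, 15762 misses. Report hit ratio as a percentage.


Formula: hit rate = hits / (hits + misses) * 100
hit rate = 45191 / (45191 + 15762) * 100
hit rate = 45191 / 60953 * 100
hit rate = 74.14%

74.14%


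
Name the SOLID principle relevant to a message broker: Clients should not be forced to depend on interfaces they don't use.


This describes the Interface Segregation Principle (ISP)

Interface Segregation Principle (ISP)


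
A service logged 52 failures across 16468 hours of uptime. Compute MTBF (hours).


Formula: MTBF = Total operating time / Number of failures
MTBF = 16468 / 52
MTBF = 316.69 hours

316.69 hours


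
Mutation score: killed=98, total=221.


Mutation score = killed / total * 100
Mutation score = 98 / 221 * 100
Mutation score = 44.34%

44.34%


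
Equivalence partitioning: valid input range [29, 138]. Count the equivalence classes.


Valid range: [29, 138]
Class 1: x < 29 — invalid
Class 2: 29 ≤ x ≤ 138 — valid
Class 3: x > 138 — invalid
Total equivalence classes: 3

3 equivalence classes


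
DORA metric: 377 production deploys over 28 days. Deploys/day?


Formula: deployments per day = releases / days
= 377 / 28
= 13.464 deploys/day
(equivalently, 94.25 deploys/week)

13.464 deploys/day


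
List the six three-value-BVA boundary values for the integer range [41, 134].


Range: [41, 134]
Boundaries: just below min, min, min+1, max-1, max, just above max
Values: [40, 41, 42, 133, 134, 135]

[40, 41, 42, 133, 134, 135]


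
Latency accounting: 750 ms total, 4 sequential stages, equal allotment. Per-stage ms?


Formula: per_stage = total_budget / stages
per_stage = 750 / 4
per_stage = 187.5 ms

187.5 ms


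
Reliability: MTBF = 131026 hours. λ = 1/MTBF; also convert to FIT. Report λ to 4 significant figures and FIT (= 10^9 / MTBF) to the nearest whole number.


Formula: λ = 1 / MTBF; FIT = λ × 1e9 = 1e9 / MTBF
λ = 1 / 131026 ≈ 7.632e-06 failures/hour
FIT = 1e9 / 131026 ≈ 7632 failures per 1e9 hours (nearest whole number)

λ = 7.632e-06 /h, FIT = 7632


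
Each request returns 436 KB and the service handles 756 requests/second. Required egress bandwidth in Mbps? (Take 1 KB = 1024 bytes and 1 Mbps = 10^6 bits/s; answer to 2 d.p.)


Formula: Mbps = payload_bytes * RPS * 8 / 1e6
Payload per request = 436 KB = 436 * 1024 = 446464 bytes
Total bytes/sec = 446464 * 756 = 337526784
Total bits/sec = 337526784 * 8 = 2700214272
Mbps = 2700214272 / 1e6 = 2700.21

2700.21 Mbps


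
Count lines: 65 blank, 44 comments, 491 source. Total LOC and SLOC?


Total LOC = blank + comment + code
Total LOC = 65 + 44 + 491 = 600
SLOC (source only) = code = 491

Total LOC: 600, SLOC: 491


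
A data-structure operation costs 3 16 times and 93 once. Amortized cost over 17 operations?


Formula: Amortized cost = Total cost / Operations
Total cost = (16 * 3) + (1 * 93)
Total cost = 48 + 93 = 141
Amortized = 141 / 17 = 8.2941

8.2941


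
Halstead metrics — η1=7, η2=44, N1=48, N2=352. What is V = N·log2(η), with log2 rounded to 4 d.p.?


Formula: V = N * log2(η), where N = N1 + N2 and η = η1 + η2
η = 7 + 44 = 51
N = 48 + 352 = 400
log2(51) ≈ 5.6724
V = 400 * 5.6724 = 2268.96

2268.96


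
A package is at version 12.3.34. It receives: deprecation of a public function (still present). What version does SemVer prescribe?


Current: 12.3.34
Change category: 'deprecation of a public function (still present)' → minor bump
SemVer rule: minor bump → increment MINOR, reset PATCH to 0 (MAJOR unchanged)
New: 12.4.0

12.4.0


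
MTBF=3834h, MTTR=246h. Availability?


Availability = MTBF / (MTBF + MTTR)
Availability = 3834 / (3834 + 246)
Availability = 3834 / 4080
Availability = 93.9706%

93.9706%


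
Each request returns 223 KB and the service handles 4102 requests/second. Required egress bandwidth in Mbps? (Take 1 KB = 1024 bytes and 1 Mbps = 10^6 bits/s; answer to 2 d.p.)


Formula: Mbps = payload_bytes * RPS * 8 / 1e6
Payload per request = 223 KB = 223 * 1024 = 228352 bytes
Total bytes/sec = 228352 * 4102 = 936699904
Total bits/sec = 936699904 * 8 = 7493599232
Mbps = 7493599232 / 1e6 = 7493.6

7493.6 Mbps


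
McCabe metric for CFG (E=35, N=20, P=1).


Formula: V(G) = E - N + 2P
V(G) = 35 - 20 + 2*1
V(G) = 15 + 2
V(G) = 17

17


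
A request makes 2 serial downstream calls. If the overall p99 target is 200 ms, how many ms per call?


Formula: per_stage = total_budget / stages
per_stage = 200 / 2
per_stage = 100.0 ms

100.0 ms


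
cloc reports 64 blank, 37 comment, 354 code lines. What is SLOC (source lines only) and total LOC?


Total LOC = blank + comment + code
Total LOC = 64 + 37 + 354 = 455
SLOC (source only) = code = 354

Total LOC: 455, SLOC: 354


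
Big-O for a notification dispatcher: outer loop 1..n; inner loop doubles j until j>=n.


Reasoning: linear outer times logarithmic inner
Complexity: O(n log n)

O(n log n)


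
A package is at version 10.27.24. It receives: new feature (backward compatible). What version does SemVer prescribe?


Current: 10.27.24
Change category: 'new feature (backward compatible)' → minor bump
SemVer rule: minor bump → increment MINOR, reset PATCH to 0 (MAJOR unchanged)
New: 10.28.0

10.28.0


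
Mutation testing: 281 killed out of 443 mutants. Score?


Mutation score = killed / total * 100
Mutation score = 281 / 443 * 100
Mutation score = 63.43%

63.43%


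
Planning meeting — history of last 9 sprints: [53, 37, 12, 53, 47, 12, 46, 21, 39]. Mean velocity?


Formula: Avg velocity = Total points / Number of sprints
Points: [53, 37, 12, 53, 47, 12, 46, 21, 39]
Sum = 53 + 37 + 12 + 53 + 47 + 12 + 46 + 21 + 39 = 320
Avg velocity = 320 / 9 = 35.56 points/sprint

35.56 points/sprint


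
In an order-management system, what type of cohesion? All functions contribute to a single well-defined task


Reasoning: Best: single purpose
Type: Functional cohesion

Functional cohesion


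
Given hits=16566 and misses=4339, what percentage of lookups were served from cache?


Formula: hit rate = hits / (hits + misses) * 100
hit rate = 16566 / (16566 + 4339) * 100
hit rate = 16566 / 20905 * 100
hit rate = 79.24%

79.24%


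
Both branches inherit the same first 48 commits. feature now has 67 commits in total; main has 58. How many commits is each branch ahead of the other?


Common ancestor: commit #48
feature commits after divergence: 67 - 48 = 19
main commits after divergence: 58 - 48 = 10
feature is 19 commits ahead of main
main is 10 commits ahead of feature

feature ahead: 19, main ahead: 10


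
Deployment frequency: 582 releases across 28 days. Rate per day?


Formula: deployments per day = releases / days
= 582 / 28
= 20.786 deploys/day
(equivalently, 145.5 deploys/week)

20.786 deploys/day


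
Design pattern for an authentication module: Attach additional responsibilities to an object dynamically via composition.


This matches the Decorator pattern

Decorator


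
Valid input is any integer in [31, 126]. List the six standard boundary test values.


Range: [31, 126]
Boundaries: just below min, min, min+1, max-1, max, just above max
Values: [30, 31, 32, 125, 126, 127]

[30, 31, 32, 125, 126, 127]


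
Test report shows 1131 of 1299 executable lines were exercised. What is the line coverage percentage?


Coverage = covered / total * 100
Coverage = 1131 / 1299 * 100
Coverage = 87.07%

87.07%


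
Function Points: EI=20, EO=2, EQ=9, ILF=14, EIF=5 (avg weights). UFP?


UFP = EI*4 + EO*5 + EQ*4 + ILF*10 + EIF*7
UFP = 20*4 + 2*5 + 9*4 + 14*10 + 5*7
UFP = 80 + 10 + 36 + 140 + 35
UFP = 301

301


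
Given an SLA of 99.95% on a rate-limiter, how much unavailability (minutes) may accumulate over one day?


Formula: allowed downtime = period * (100 - SLA) / 100
Period (day) = 1440 minutes
Unavailability fraction = (100 - 99.95) / 100
Allowed downtime = 1440 * (100 - 99.95) / 100
Allowed downtime = 0.72 minutes

0.72 minutes


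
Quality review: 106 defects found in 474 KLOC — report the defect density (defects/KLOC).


Defect density = defects / KLOC
Defect density = 106 / 474
Defect density = 0.224 defects/KLOC

0.224 defects/KLOC


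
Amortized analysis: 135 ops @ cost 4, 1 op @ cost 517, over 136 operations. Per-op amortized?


Formula: Amortized cost = Total cost / Operations
Total cost = (135 * 4) + (1 * 517)
Total cost = 540 + 517 = 1057
Amortized = 1057 / 136 = 7.7721

7.7721


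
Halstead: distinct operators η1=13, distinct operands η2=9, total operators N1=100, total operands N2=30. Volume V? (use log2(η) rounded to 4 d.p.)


Formula: V = N * log2(η), where N = N1 + N2 and η = η1 + η2
η = 13 + 9 = 22
N = 100 + 30 = 130
log2(22) ≈ 4.4594
V = 130 * 4.4594 = 579.72

579.72


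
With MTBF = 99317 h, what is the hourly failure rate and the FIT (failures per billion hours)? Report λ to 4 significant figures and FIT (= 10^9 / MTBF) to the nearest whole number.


Formula: λ = 1 / MTBF; FIT = λ × 1e9 = 1e9 / MTBF
λ = 1 / 99317 ≈ 1.007e-05 failures/hour
FIT = 1e9 / 99317 ≈ 10069 failures per 1e9 hours (nearest whole number)

λ = 1.007e-05 /h, FIT = 10069


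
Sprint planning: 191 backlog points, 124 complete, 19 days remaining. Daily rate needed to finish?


Formula: Required rate = Remaining points / Days left
Remaining = 191 - 124 = 67 points
Required rate = 67 / 19 = 3.53 points/day

3.53 points/day


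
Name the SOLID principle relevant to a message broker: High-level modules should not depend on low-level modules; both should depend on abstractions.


This describes the Dependency Inversion Principle (DIP)

Dependency Inversion Principle (DIP)


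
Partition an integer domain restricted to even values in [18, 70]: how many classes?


Constraint: even integers in [18, 70]
Class 1: x < 18 — out-of-range invalid
Class 2: x in [18,70] but odd — wrong type invalid
Class 3: x in [18,70] and even — valid
Class 4: x > 70 — out-of-range invalid
Total equivalence classes: 4

4 equivalence classes


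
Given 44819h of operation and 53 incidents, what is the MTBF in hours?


Formula: MTBF = Total operating time / Number of failures
MTBF = 44819 / 53
MTBF = 845.64 hours

845.64 hours


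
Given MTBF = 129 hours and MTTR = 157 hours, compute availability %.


Availability = MTBF / (MTBF + MTTR)
Availability = 129 / (129 + 157)
Availability = 129 / 286
Availability = 45.1049%

45.1049%


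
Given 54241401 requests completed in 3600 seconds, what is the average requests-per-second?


Formula: throughput = requests / seconds
throughput = 54241401 / 3600
throughput = 15067.06 requests/second

15067.06 requests/second


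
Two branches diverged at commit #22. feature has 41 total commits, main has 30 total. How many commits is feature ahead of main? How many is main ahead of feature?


Common ancestor: commit #22
feature commits after divergence: 41 - 22 = 19
main commits after divergence: 30 - 22 = 8
feature is 19 commits ahead of main
main is 8 commits ahead of feature

feature ahead: 19, main ahead: 8


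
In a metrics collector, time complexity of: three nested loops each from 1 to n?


Reasoning: three levels of nesting over n
Complexity: O(n^3)

O(n^3)


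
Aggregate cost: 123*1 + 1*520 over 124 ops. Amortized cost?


Formula: Amortized cost = Total cost / Operations
Total cost = (123 * 1) + (1 * 520)
Total cost = 123 + 520 = 643
Amortized = 643 / 124 = 5.1855

5.1855


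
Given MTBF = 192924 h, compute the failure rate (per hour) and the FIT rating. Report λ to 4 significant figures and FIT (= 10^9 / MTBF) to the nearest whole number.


Formula: λ = 1 / MTBF; FIT = λ × 1e9 = 1e9 / MTBF
λ = 1 / 192924 ≈ 5.183e-06 failures/hour
FIT = 1e9 / 192924 ≈ 5183 failures per 1e9 hours (nearest whole number)

λ = 5.183e-06 /h, FIT = 5183


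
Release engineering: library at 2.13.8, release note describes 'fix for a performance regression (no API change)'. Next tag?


Current: 2.13.8
Change category: 'fix for a performance regression (no API change)' → patch bump
SemVer rule: patch bump → increment PATCH (MAJOR and MINOR unchanged)
New: 2.13.9

2.13.9


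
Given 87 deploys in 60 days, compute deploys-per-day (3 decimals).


Formula: deployments per day = releases / days
= 87 / 60
= 1.45 deploys/day
(equivalently, 10.15 deploys/week)

1.45 deploys/day


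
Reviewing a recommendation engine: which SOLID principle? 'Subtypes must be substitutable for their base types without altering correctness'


This describes the Liskov Substitution Principle (LSP)

Liskov Substitution Principle (LSP)


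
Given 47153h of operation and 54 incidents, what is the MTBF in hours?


Formula: MTBF = Total operating time / Number of failures
MTBF = 47153 / 54
MTBF = 873.2 hours

873.2 hours


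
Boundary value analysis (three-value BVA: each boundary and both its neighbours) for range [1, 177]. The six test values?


Range: [1, 177]
Boundaries: just below min, min, min+1, max-1, max, just above max
Values: [0, 1, 2, 176, 177, 178]

[0, 1, 2, 176, 177, 178]


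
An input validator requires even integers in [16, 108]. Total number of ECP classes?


Constraint: even integers in [16, 108]
Class 1: x < 16 — out-of-range invalid
Class 2: x in [16,108] but odd — wrong type invalid
Class 3: x in [16,108] and even — valid
Class 4: x > 108 — out-of-range invalid
Total equivalence classes: 4

4 equivalence classes


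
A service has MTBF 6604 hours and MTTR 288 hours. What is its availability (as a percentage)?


Availability = MTBF / (MTBF + MTTR)
Availability = 6604 / (6604 + 288)
Availability = 6604 / 6892
Availability = 95.8212%

95.8212%


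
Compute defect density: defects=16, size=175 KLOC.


Defect density = defects / KLOC
Defect density = 16 / 175
Defect density = 0.091 defects/KLOC

0.091 defects/KLOC


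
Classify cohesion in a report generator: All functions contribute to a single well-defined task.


Reasoning: Best: single purpose
Type: Functional cohesion

Functional cohesion


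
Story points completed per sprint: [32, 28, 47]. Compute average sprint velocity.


Formula: Avg velocity = Total points / Number of sprints
Points: [32, 28, 47]
Sum = 32 + 28 + 47 = 107
Avg velocity = 107 / 3 = 35.67 points/sprint

35.67 points/sprint


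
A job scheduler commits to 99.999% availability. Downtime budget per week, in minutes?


Formula: allowed downtime = period * (100 - SLA) / 100
Period (week) = 10080 minutes
Unavailability fraction = (100 - 99.999) / 100
Allowed downtime = 10080 * (100 - 99.999) / 100
Allowed downtime = 0.1008 minutes

0.1008 minutes


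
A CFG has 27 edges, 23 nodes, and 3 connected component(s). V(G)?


Formula: V(G) = E - N + 2P
V(G) = 27 - 23 + 2*3
V(G) = 4 + 6
V(G) = 10

10


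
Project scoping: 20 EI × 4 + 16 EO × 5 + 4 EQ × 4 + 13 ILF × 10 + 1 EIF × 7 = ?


UFP = EI*4 + EO*5 + EQ*4 + ILF*10 + EIF*7
UFP = 20*4 + 16*5 + 4*4 + 13*10 + 1*7
UFP = 80 + 80 + 16 + 130 + 7
UFP = 313

313


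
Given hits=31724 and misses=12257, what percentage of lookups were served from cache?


Formula: hit rate = hits / (hits + misses) * 100
hit rate = 31724 / (31724 + 12257) * 100
hit rate = 31724 / 43981 * 100
hit rate = 72.13%

72.13%


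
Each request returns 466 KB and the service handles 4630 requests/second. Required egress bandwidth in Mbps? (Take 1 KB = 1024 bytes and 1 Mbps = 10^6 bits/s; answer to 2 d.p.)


Formula: Mbps = payload_bytes * RPS * 8 / 1e6
Payload per request = 466 KB = 466 * 1024 = 477184 bytes
Total bytes/sec = 477184 * 4630 = 2209361920
Total bits/sec = 2209361920 * 8 = 17674895360
Mbps = 17674895360 / 1e6 = 17674.9

17674.9 Mbps


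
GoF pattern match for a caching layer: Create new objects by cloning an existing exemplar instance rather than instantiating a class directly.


This matches the Prototype pattern

Prototype


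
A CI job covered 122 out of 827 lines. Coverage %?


Coverage = covered / total * 100
Coverage = 122 / 827 * 100
Coverage = 14.75%

14.75%


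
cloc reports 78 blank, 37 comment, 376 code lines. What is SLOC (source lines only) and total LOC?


Total LOC = blank + comment + code
Total LOC = 78 + 37 + 376 = 491
SLOC (source only) = code = 376

Total LOC: 491, SLOC: 376


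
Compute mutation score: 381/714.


Mutation score = killed / total * 100
Mutation score = 381 / 714 * 100
Mutation score = 53.36%

53.36%


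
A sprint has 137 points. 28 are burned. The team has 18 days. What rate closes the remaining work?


Formula: Required rate = Remaining points / Days left
Remaining = 137 - 28 = 109 points
Required rate = 109 / 18 = 6.06 points/day

6.06 points/day


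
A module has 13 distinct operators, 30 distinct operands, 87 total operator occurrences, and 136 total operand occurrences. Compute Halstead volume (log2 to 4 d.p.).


Formula: V = N * log2(η), where N = N1 + N2 and η = η1 + η2
η = 13 + 30 = 43
N = 87 + 136 = 223
log2(43) ≈ 5.4263
V = 223 * 5.4263 = 1210.06

1210.06


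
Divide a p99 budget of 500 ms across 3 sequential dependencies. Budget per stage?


Formula: per_stage = total_budget / stages
per_stage = 500 / 3
per_stage = 166.67 ms

166.67 ms


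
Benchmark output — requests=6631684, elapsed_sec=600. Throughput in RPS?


Formula: throughput = requests / seconds
throughput = 6631684 / 600
throughput = 11052.81 requests/second

11052.81 requests/second


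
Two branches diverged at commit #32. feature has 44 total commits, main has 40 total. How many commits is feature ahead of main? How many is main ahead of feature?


Common ancestor: commit #32
feature commits after divergence: 44 - 32 = 12
main commits after divergence: 40 - 32 = 8
feature is 12 commits ahead of main
main is 8 commits ahead of feature

feature ahead: 12, main ahead: 8


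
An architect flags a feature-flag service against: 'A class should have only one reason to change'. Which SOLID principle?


This describes the Single Responsibility Principle (SRP)

Single Responsibility Principle (SRP)


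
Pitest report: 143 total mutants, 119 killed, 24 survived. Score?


Mutation score = killed / total * 100
Mutation score = 119 / 143 * 100
Mutation score = 83.22%

83.22%


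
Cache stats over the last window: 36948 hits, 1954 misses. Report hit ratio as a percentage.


Formula: hit rate = hits / (hits + misses) * 100
hit rate = 36948 / (36948 + 1954) * 100
hit rate = 36948 / 38902 * 100
hit rate = 94.98%

94.98%


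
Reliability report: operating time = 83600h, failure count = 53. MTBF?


Formula: MTBF = Total operating time / Number of failures
MTBF = 83600 / 53
MTBF = 1577.36 hours

1577.36 hours


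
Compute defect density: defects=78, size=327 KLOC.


Defect density = defects / KLOC
Defect density = 78 / 327
Defect density = 0.239 defects/KLOC

0.239 defects/KLOC


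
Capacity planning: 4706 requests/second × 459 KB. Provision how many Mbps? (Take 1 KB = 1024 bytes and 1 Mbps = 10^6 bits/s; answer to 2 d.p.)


Formula: Mbps = payload_bytes * RPS * 8 / 1e6
Payload per request = 459 KB = 459 * 1024 = 470016 bytes
Total bytes/sec = 470016 * 4706 = 2211895296
Total bits/sec = 2211895296 * 8 = 17695162368
Mbps = 17695162368 / 1e6 = 17695.16

17695.16 Mbps


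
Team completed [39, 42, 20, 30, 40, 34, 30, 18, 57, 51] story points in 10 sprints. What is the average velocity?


Formula: Avg velocity = Total points / Number of sprints
Points: [39, 42, 20, 30, 40, 34, 30, 18, 57, 51]
Sum = 39 + 42 + 20 + 30 + 40 + 34 + 30 + 18 + 57 + 51 = 361
Avg velocity = 361 / 10 = 36.1 points/sprint

36.1 points/sprint


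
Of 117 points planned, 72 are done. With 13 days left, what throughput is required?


Formula: Required rate = Remaining points / Days left
Remaining = 117 - 72 = 45 points
Required rate = 45 / 13 = 3.46 points/day

3.46 points/day


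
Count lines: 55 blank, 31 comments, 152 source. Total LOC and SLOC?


Total LOC = blank + comment + code
Total LOC = 55 + 31 + 152 = 238
SLOC (source only) = code = 152

Total LOC: 238, SLOC: 152


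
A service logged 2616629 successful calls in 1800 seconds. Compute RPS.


Formula: throughput = requests / seconds
throughput = 2616629 / 1800
throughput = 1453.68 requests/second

1453.68 requests/second


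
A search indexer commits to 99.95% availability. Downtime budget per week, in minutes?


Formula: allowed downtime = period * (100 - SLA) / 100
Period (week) = 10080 minutes
Unavailability fraction = (100 - 99.95) / 100
Allowed downtime = 10080 * (100 - 99.95) / 100
Allowed downtime = 5.04 minutes

5.04 minutes


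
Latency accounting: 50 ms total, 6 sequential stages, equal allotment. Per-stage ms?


Formula: per_stage = total_budget / stages
per_stage = 50 / 6
per_stage = 8.33 ms

8.33 ms


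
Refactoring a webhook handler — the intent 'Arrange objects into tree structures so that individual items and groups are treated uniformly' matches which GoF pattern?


This matches the Composite pattern

Composite


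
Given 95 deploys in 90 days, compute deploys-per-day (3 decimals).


Formula: deployments per day = releases / days
= 95 / 90
= 1.056 deploys/day
(equivalently, 7.39 deploys/week)

1.056 deploys/day


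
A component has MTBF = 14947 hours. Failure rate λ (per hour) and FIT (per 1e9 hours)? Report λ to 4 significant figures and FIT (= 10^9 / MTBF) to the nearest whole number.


Formula: λ = 1 / MTBF; FIT = λ × 1e9 = 1e9 / MTBF
λ = 1 / 14947 ≈ 6.690e-05 failures/hour
FIT = 1e9 / 14947 ≈ 66903 failures per 1e9 hours (nearest whole number)

λ = 6.690e-05 /h, FIT = 66903


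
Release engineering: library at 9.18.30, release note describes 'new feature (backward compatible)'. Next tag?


Current: 9.18.30
Change category: 'new feature (backward compatible)' → minor bump
SemVer rule: minor bump → increment MINOR, reset PATCH to 0 (MAJOR unchanged)
New: 9.19.0

9.19.0


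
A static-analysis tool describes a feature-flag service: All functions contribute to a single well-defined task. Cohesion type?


Reasoning: Best: single purpose
Type: Functional cohesion

Functional cohesion


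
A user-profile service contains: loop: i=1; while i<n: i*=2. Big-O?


Reasoning: i doubles each step so iterations are log2(n)
Complexity: O(log n)

O(log n)


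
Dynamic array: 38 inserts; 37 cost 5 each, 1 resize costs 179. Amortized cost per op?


Formula: Amortized cost = Total cost / Operations
Total cost = (37 * 5) + (1 * 179)
Total cost = 185 + 179 = 364
Amortized = 364 / 38 = 9.5789

9.5789


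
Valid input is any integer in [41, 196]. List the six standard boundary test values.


Range: [41, 196]
Boundaries: just below min, min, min+1, max-1, max, just above max
Values: [40, 41, 42, 195, 196, 197]

[40, 41, 42, 195, 196, 197]


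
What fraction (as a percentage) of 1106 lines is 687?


Coverage = covered / total * 100
Coverage = 687 / 1106 * 100
Coverage = 62.12%

62.12%


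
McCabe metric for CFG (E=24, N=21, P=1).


Formula: V(G) = E - N + 2P
V(G) = 24 - 21 + 2*1
V(G) = 3 + 2
V(G) = 5

5


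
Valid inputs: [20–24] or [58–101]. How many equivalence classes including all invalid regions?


Valid ranges: [20,24] and [58,101]
Class 1: x < 20 — invalid
Class 2: 20 ≤ x ≤ 24 — valid
Class 3: 24 < x < 58 — invalid (gap between ranges)
Class 4: 58 ≤ x ≤ 101 — valid
Class 5: x > 101 — invalid
Total equivalence classes: 5

5 equivalence classes


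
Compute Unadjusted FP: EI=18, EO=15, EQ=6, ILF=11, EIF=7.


UFP = EI*4 + EO*5 + EQ*4 + ILF*10 + EIF*7
UFP = 18*4 + 15*5 + 6*4 + 11*10 + 7*7
UFP = 72 + 75 + 24 + 110 + 49
UFP = 330

330


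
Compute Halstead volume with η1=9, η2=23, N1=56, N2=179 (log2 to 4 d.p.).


Formula: V = N * log2(η), where N = N1 + N2 and η = η1 + η2
η = 9 + 23 = 32
N = 56 + 179 = 235
log2(32) ≈ 5.0000
V = 235 * 5.0000 = 1175.00

1175.00


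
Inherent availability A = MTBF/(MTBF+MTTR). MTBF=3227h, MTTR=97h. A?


Availability = MTBF / (MTBF + MTTR)
Availability = 3227 / (3227 + 97)
Availability = 3227 / 3324
Availability = 97.0818%

97.0818%


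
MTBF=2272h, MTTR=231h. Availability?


Availability = MTBF / (MTBF + MTTR)
Availability = 2272 / (2272 + 231)
Availability = 2272 / 2503
Availability = 90.7711%

90.7711%


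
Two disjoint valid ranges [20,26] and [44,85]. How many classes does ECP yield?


Valid ranges: [20,26] and [44,85]
Class 1: x < 20 — invalid
Class 2: 20 ≤ x ≤ 26 — valid
Class 3: 26 < x < 44 — invalid (gap between ranges)
Class 4: 44 ≤ x ≤ 85 — valid
Class 5: x > 85 — invalid
Total equivalence classes: 5

5 equivalence classes


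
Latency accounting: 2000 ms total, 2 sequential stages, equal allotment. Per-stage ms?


Formula: per_stage = total_budget / stages
per_stage = 2000 / 2
per_stage = 1000.0 ms

1000.0 ms


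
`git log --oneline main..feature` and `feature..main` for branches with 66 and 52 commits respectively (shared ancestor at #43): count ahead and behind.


Common ancestor: commit #43
feature commits after divergence: 66 - 43 = 23
main commits after divergence: 52 - 43 = 9
feature is 23 commits ahead of main
main is 9 commits ahead of feature

feature ahead: 23, main ahead: 9


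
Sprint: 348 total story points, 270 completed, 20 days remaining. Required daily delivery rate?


Formula: Required rate = Remaining points / Days left
Remaining = 348 - 270 = 78 points
Required rate = 78 / 20 = 3.9 points/day

3.9 points/day


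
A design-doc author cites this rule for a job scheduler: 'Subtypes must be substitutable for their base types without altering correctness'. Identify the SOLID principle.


This describes the Liskov Substitution Principle (LSP)

Liskov Substitution Principle (LSP)


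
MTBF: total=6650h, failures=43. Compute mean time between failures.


Formula: MTBF = Total operating time / Number of failures
MTBF = 6650 / 43
MTBF = 154.65 hours

154.65 hours


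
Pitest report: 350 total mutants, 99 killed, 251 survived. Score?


Mutation score = killed / total * 100
Mutation score = 99 / 350 * 100
Mutation score = 28.29%

28.29%


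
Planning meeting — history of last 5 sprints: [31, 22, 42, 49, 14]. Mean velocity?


Formula: Avg velocity = Total points / Number of sprints
Points: [31, 22, 42, 49, 14]
Sum = 31 + 22 + 42 + 49 + 14 = 158
Avg velocity = 158 / 5 = 31.6 points/sprint

31.6 points/sprint


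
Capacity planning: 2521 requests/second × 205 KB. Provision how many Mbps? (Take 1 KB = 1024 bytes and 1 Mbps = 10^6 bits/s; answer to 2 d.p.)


Formula: Mbps = payload_bytes * RPS * 8 / 1e6
Payload per request = 205 KB = 205 * 1024 = 209920 bytes
Total bytes/sec = 209920 * 2521 = 529208320
Total bits/sec = 529208320 * 8 = 4233666560
Mbps = 4233666560 / 1e6 = 4233.67

4233.67 Mbps


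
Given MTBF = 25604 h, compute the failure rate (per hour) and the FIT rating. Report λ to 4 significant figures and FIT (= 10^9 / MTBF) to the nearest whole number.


Formula: λ = 1 / MTBF; FIT = λ × 1e9 = 1e9 / MTBF
λ = 1 / 25604 ≈ 3.906e-05 failures/hour
FIT = 1e9 / 25604 ≈ 39056 failures per 1e9 hours (nearest whole number)

λ = 3.906e-05 /h, FIT = 39056


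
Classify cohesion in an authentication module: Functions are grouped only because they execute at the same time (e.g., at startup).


Reasoning: Related by timing only
Type: Temporal cohesion

Temporal cohesion


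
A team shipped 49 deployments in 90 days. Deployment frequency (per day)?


Formula: deployments per day = releases / days
= 49 / 90
= 0.544 deploys/day
(equivalently, 3.81 deploys/week)

0.544 deploys/day


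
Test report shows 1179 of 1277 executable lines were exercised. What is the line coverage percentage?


Coverage = covered / total * 100
Coverage = 1179 / 1277 * 100
Coverage = 92.33%

92.33%


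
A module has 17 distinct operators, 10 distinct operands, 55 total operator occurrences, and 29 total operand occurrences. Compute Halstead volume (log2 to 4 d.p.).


Formula: V = N * log2(η), where N = N1 + N2 and η = η1 + η2
η = 17 + 10 = 27
N = 55 + 29 = 84
log2(27) ≈ 4.7549
V = 84 * 4.7549 = 399.41

399.41


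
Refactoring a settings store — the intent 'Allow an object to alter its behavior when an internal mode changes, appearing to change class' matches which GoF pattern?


This matches the State pattern

State


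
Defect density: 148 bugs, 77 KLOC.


Defect density = defects / KLOC
Defect density = 148 / 77
Defect density = 1.922 defects/KLOC

1.922 defects/KLOC


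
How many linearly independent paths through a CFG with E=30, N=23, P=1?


Formula: V(G) = E - N + 2P
V(G) = 30 - 23 + 2*1
V(G) = 7 + 2
V(G) = 9

9


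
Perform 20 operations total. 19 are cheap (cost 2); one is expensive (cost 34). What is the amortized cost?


Formula: Amortized cost = Total cost / Operations
Total cost = (19 * 2) + (1 * 34)
Total cost = 38 + 34 = 72
Amortized = 72 / 20 = 3.6

3.6


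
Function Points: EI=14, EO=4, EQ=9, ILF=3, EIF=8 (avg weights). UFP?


UFP = EI*4 + EO*5 + EQ*4 + ILF*10 + EIF*7
UFP = 14*4 + 4*5 + 9*4 + 3*10 + 8*7
UFP = 56 + 20 + 36 + 30 + 56
UFP = 198

198


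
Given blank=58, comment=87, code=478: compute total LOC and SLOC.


Total LOC = blank + comment + code
Total LOC = 58 + 87 + 478 = 623
SLOC (source only) = code = 478

Total LOC: 623, SLOC: 478


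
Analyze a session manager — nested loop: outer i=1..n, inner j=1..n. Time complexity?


Reasoning: n iterations times n iterations
Complexity: O(n^2)

O(n^2)


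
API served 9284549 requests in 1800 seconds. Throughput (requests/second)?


Formula: throughput = requests / seconds
throughput = 9284549 / 1800
throughput = 5158.08 requests/second

5158.08 requests/second


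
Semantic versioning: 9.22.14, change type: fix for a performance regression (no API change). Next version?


Current: 9.22.14
Change category: 'fix for a performance regression (no API change)' → patch bump
SemVer rule: patch bump → increment PATCH (MAJOR and MINOR unchanged)
New: 9.22.15

9.22.15


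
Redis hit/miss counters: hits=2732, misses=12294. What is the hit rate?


Formula: hit rate = hits / (hits + misses) * 100
hit rate = 2732 / (2732 + 12294) * 100
hit rate = 2732 / 15026 * 100
hit rate = 18.18%

18.18%


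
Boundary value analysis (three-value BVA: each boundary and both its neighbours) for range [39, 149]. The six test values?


Range: [39, 149]
Boundaries: just below min, min, min+1, max-1, max, just above max
Values: [38, 39, 40, 148, 149, 150]

[38, 39, 40, 148, 149, 150]


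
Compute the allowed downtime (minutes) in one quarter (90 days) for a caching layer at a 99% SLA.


Formula: allowed downtime = period * (100 - SLA) / 100
Period (quarter (90 days)) = 129600 minutes
Unavailability fraction = (100 - 99.0) / 100
Allowed downtime = 129600 * (100 - 99.0) / 100
Allowed downtime = 1296.0 minutes

1296.0 minutes


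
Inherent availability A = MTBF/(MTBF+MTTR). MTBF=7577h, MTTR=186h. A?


Availability = MTBF / (MTBF + MTTR)
Availability = 7577 / (7577 + 186)
Availability = 7577 / 7763
Availability = 97.604%

97.604%


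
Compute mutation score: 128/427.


Mutation score = killed / total * 100
Mutation score = 128 / 427 * 100
Mutation score = 29.98%

29.98%


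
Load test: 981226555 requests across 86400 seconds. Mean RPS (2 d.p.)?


Formula: throughput = requests / seconds
throughput = 981226555 / 86400
throughput = 11356.79 requests/second

11356.79 requests/second


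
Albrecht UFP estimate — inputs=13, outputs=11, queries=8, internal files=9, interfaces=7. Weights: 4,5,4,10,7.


UFP = EI*4 + EO*5 + EQ*4 + ILF*10 + EIF*7
UFP = 13*4 + 11*5 + 8*4 + 9*10 + 7*7
UFP = 52 + 55 + 32 + 90 + 49
UFP = 278

278


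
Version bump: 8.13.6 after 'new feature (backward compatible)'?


Current: 8.13.6
Change category: 'new feature (backward compatible)' → minor bump
SemVer rule: minor bump → increment MINOR, reset PATCH to 0 (MAJOR unchanged)
New: 8.14.0

8.14.0


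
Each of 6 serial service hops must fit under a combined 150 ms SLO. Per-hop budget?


Formula: per_stage = total_budget / stages
per_stage = 150 / 6
per_stage = 25.0 ms

25.0 ms


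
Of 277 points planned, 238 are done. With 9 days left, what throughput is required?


Formula: Required rate = Remaining points / Days left
Remaining = 277 - 238 = 39 points
Required rate = 39 / 9 = 4.33 points/day

4.33 points/day


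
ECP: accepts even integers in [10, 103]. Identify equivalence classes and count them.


Constraint: even integers in [10, 103]
Class 1: x < 10 — out-of-range invalid
Class 2: x in [10,103] but odd — wrong type invalid
Class 3: x in [10,103] and even — valid
Class 4: x > 103 — out-of-range invalid
Total equivalence classes: 4

4 equivalence classes


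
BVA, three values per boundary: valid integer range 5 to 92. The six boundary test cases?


Range: [5, 92]
Boundaries: just below min, min, min+1, max-1, max, just above max
Values: [4, 5, 6, 91, 92, 93]

[4, 5, 6, 91, 92, 93]


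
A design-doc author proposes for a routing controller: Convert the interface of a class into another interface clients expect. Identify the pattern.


This matches the Adapter pattern

Adapter


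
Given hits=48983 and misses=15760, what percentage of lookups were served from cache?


Formula: hit rate = hits / (hits + misses) * 100
hit rate = 48983 / (48983 + 15760) * 100
hit rate = 48983 / 64743 * 100
hit rate = 75.66%

75.66%


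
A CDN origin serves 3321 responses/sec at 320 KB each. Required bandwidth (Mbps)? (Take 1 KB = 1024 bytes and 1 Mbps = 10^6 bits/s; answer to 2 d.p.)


Formula: Mbps = payload_bytes * RPS * 8 / 1e6
Payload per request = 320 KB = 320 * 1024 = 327680 bytes
Total bytes/sec = 327680 * 3321 = 1088225280
Total bits/sec = 1088225280 * 8 = 8705802240
Mbps = 8705802240 / 1e6 = 8705.8

8705.8 Mbps


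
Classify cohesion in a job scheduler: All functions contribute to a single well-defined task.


Reasoning: Best: single purpose
Type: Functional cohesion

Functional cohesion


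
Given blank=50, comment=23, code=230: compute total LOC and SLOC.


Total LOC = blank + comment + code
Total LOC = 50 + 23 + 230 = 303
SLOC (source only) = code = 230

Total LOC: 303, SLOC: 230


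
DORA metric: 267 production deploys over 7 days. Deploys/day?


Formula: deployments per day = releases / days
= 267 / 7
= 38.143 deploys/day
(equivalently, 267.0 deploys/week)

38.143 deploys/day


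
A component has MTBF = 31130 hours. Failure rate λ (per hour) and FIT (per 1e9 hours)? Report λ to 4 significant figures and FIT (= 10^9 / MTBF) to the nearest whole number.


Formula: λ = 1 / MTBF; FIT = λ × 1e9 = 1e9 / MTBF
λ = 1 / 31130 ≈ 3.212e-05 failures/hour
FIT = 1e9 / 31130 ≈ 32123 failures per 1e9 hours (nearest whole number)

λ = 3.212e-05 /h, FIT = 32123


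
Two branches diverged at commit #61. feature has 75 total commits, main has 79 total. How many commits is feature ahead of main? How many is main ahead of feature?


Common ancestor: commit #61
feature commits after divergence: 75 - 61 = 14
main commits after divergence: 79 - 61 = 18
feature is 14 commits ahead of main
main is 18 commits ahead of feature

feature ahead: 14, main ahead: 18


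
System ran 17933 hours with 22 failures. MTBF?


Formula: MTBF = Total operating time / Number of failures
MTBF = 17933 / 22
MTBF = 815.14 hours

815.14 hours


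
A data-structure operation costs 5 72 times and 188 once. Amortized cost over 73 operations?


Formula: Amortized cost = Total cost / Operations
Total cost = (72 * 5) + (1 * 188)
Total cost = 360 + 188 = 548
Amortized = 548 / 73 = 7.5068

7.5068


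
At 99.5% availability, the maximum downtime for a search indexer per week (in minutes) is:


Formula: allowed downtime = period * (100 - SLA) / 100
Period (week) = 10080 minutes
Unavailability fraction = (100 - 99.5) / 100
Allowed downtime = 10080 * (100 - 99.5) / 100
Allowed downtime = 50.4 minutes

50.4 minutes


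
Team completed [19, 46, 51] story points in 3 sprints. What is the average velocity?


Formula: Avg velocity = Total points / Number of sprints
Points: [19, 46, 51]
Sum = 19 + 46 + 51 = 116
Avg velocity = 116 / 3 = 38.67 points/sprint

38.67 points/sprint


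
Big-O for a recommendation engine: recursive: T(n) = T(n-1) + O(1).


Reasoning: linear recursion with constant work per frame
Complexity: O(n)

O(n)
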